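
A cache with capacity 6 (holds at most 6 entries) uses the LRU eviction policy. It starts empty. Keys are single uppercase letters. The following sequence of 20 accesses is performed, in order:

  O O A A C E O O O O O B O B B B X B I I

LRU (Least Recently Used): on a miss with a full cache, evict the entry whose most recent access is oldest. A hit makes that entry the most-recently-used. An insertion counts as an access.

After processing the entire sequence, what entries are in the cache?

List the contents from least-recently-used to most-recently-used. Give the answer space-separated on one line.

LRU simulation (capacity=6):
  1. access O: MISS. Cache (LRU->MRU): [O]
  2. access O: HIT. Cache (LRU->MRU): [O]
  3. access A: MISS. Cache (LRU->MRU): [O A]
  4. access A: HIT. Cache (LRU->MRU): [O A]
  5. access C: MISS. Cache (LRU->MRU): [O A C]
  6. access E: MISS. Cache (LRU->MRU): [O A C E]
  7. access O: HIT. Cache (LRU->MRU): [A C E O]
  8. access O: HIT. Cache (LRU->MRU): [A C E O]
  9. access O: HIT. Cache (LRU->MRU): [A C E O]
  10. access O: HIT. Cache (LRU->MRU): [A C E O]
  11. access O: HIT. Cache (LRU->MRU): [A C E O]
  12. access B: MISS. Cache (LRU->MRU): [A C E O B]
  13. access O: HIT. Cache (LRU->MRU): [A C E B O]
  14. access B: HIT. Cache (LRU->MRU): [A C E O B]
  15. access B: HIT. Cache (LRU->MRU): [A C E O B]
  16. access B: HIT. Cache (LRU->MRU): [A C E O B]
  17. access X: MISS. Cache (LRU->MRU): [A C E O B X]
  18. access B: HIT. Cache (LRU->MRU): [A C E O X B]
  19. access I: MISS, evict A. Cache (LRU->MRU): [C E O X B I]
  20. access I: HIT. Cache (LRU->MRU): [C E O X B I]
Total: 13 hits, 7 misses, 1 evictions

Answer: C E O X B I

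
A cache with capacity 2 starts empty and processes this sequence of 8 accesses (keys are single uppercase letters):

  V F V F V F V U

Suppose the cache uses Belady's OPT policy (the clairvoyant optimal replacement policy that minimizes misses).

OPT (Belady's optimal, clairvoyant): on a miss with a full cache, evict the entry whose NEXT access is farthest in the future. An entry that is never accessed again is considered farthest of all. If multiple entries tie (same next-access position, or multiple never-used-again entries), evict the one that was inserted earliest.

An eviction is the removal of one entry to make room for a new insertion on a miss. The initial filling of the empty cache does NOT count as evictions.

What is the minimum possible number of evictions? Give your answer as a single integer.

OPT (Belady) simulation (capacity=2):
  1. access V: MISS. Cache: [V]
  2. access F: MISS. Cache: [V F]
  3. access V: HIT. Next use of V: step 5. Cache: [V F]
  4. access F: HIT. Next use of F: step 6. Cache: [V F]
  5. access V: HIT. Next use of V: step 7. Cache: [V F]
  6. access F: HIT. Next use of F: never. Cache: [V F]
  7. access V: HIT. Next use of V: never. Cache: [V F]
  8. access U: MISS, evict V (next use: never). Cache: [F U]
Total: 5 hits, 3 misses, 1 evictions

Answer: 1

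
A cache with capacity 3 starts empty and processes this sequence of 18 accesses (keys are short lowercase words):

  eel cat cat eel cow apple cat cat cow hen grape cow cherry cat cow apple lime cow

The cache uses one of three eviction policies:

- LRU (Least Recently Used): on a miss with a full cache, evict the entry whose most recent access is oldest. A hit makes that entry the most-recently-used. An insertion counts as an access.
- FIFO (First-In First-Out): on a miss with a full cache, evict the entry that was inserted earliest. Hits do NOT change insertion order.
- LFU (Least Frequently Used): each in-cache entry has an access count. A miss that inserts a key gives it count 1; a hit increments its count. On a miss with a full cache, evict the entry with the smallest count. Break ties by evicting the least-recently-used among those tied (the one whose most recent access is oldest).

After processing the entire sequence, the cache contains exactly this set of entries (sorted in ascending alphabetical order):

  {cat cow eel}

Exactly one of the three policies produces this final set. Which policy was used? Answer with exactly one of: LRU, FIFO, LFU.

Simulating under each policy and comparing final sets:
  LRU: final set = {apple cow lime} -> differs
  FIFO: final set = {apple cow lime} -> differs
  LFU: final set = {cat cow eel} -> MATCHES target
Only LFU produces the target set.

Answer: LFU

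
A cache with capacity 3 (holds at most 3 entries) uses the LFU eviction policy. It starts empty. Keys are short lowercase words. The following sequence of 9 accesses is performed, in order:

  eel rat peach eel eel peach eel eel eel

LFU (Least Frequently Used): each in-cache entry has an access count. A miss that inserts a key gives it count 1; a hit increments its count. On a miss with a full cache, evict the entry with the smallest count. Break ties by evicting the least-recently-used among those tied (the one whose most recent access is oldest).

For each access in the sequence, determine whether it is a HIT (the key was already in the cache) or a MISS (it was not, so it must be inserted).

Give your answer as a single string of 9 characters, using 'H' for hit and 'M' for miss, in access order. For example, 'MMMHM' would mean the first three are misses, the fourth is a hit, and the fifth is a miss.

LFU simulation (capacity=3):
  1. access eel: MISS. Cache: [eel(c=1)]
  2. access rat: MISS. Cache: [eel(c=1) rat(c=1)]
  3. access peach: MISS. Cache: [eel(c=1) rat(c=1) peach(c=1)]
  4. access eel: HIT, count now 2. Cache: [rat(c=1) peach(c=1) eel(c=2)]
  5. access eel: HIT, count now 3. Cache: [rat(c=1) peach(c=1) eel(c=3)]
  6. access peach: HIT, count now 2. Cache: [rat(c=1) peach(c=2) eel(c=3)]
  7. access eel: HIT, count now 4. Cache: [rat(c=1) peach(c=2) eel(c=4)]
  8. access eel: HIT, count now 5. Cache: [rat(c=1) peach(c=2) eel(c=5)]
  9. access eel: HIT, count now 6. Cache: [rat(c=1) peach(c=2) eel(c=6)]
Total: 6 hits, 3 misses, 0 evictions

Answer: MMMHHHHHH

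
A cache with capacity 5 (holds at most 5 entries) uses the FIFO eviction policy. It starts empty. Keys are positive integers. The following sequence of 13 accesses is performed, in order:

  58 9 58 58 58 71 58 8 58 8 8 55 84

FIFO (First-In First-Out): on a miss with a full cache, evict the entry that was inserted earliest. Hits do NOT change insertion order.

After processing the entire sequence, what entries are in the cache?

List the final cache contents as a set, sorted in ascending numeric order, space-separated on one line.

Answer: 8 9 55 71 84

Derivation:
FIFO simulation (capacity=5):
  1. access 58: MISS. Cache (old->new): [58]
  2. access 9: MISS. Cache (old->new): [58 9]
  3. access 58: HIT. Cache (old->new): [58 9]
  4. access 58: HIT. Cache (old->new): [58 9]
  5. access 58: HIT. Cache (old->new): [58 9]
  6. access 71: MISS. Cache (old->new): [58 9 71]
  7. access 58: HIT. Cache (old->new): [58 9 71]
  8. access 8: MISS. Cache (old->new): [58 9 71 8]
  9. access 58: HIT. Cache (old->new): [58 9 71 8]
  10. access 8: HIT. Cache (old->new): [58 9 71 8]
  11. access 8: HIT. Cache (old->new): [58 9 71 8]
  12. access 55: MISS. Cache (old->new): [58 9 71 8 55]
  13. access 84: MISS, evict 58. Cache (old->new): [9 71 8 55 84]
Total: 7 hits, 6 misses, 1 evictions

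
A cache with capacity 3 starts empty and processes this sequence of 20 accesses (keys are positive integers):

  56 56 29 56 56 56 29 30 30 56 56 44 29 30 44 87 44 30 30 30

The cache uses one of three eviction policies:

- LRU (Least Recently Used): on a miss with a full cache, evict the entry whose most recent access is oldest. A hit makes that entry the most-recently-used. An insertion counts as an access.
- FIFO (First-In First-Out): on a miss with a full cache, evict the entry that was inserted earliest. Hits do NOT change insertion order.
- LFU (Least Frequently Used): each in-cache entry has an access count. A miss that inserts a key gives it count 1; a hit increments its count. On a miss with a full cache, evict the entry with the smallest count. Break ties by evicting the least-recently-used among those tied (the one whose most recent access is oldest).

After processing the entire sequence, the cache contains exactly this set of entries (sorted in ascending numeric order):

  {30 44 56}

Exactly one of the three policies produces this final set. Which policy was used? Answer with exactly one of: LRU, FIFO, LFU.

Simulating under each policy and comparing final sets:
  LRU: final set = {30 44 87} -> differs
  FIFO: final set = {30 44 87} -> differs
  LFU: final set = {30 44 56} -> MATCHES target
Only LFU produces the target set.

Answer: LFU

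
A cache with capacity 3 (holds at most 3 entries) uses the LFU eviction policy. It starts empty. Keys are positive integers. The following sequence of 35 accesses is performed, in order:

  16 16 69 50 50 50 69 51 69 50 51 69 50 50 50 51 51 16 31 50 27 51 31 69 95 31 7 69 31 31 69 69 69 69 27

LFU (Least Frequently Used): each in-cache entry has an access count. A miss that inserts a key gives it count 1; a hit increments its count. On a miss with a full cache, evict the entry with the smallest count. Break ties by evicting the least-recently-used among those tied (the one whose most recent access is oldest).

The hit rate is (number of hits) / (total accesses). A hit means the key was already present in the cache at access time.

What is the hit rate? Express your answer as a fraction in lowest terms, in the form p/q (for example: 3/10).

Answer: 19/35

Derivation:
LFU simulation (capacity=3):
  1. access 16: MISS. Cache: [16(c=1)]
  2. access 16: HIT, count now 2. Cache: [16(c=2)]
  3. access 69: MISS. Cache: [69(c=1) 16(c=2)]
  4. access 50: MISS. Cache: [69(c=1) 50(c=1) 16(c=2)]
  5. access 50: HIT, count now 2. Cache: [69(c=1) 16(c=2) 50(c=2)]
  6. access 50: HIT, count now 3. Cache: [69(c=1) 16(c=2) 50(c=3)]
  7. access 69: HIT, count now 2. Cache: [16(c=2) 69(c=2) 50(c=3)]
  8. access 51: MISS, evict 16(c=2). Cache: [51(c=1) 69(c=2) 50(c=3)]
  9. access 69: HIT, count now 3. Cache: [51(c=1) 50(c=3) 69(c=3)]
  10. access 50: HIT, count now 4. Cache: [51(c=1) 69(c=3) 50(c=4)]
  11. access 51: HIT, count now 2. Cache: [51(c=2) 69(c=3) 50(c=4)]
  12. access 69: HIT, count now 4. Cache: [51(c=2) 50(c=4) 69(c=4)]
  13. access 50: HIT, count now 5. Cache: [51(c=2) 69(c=4) 50(c=5)]
  14. access 50: HIT, count now 6. Cache: [51(c=2) 69(c=4) 50(c=6)]
  15. access 50: HIT, count now 7. Cache: [51(c=2) 69(c=4) 50(c=7)]
  16. access 51: HIT, count now 3. Cache: [51(c=3) 69(c=4) 50(c=7)]
  17. access 51: HIT, count now 4. Cache: [69(c=4) 51(c=4) 50(c=7)]
  18. access 16: MISS, evict 69(c=4). Cache: [16(c=1) 51(c=4) 50(c=7)]
  19. access 31: MISS, evict 16(c=1). Cache: [31(c=1) 51(c=4) 50(c=7)]
  20. access 50: HIT, count now 8. Cache: [31(c=1) 51(c=4) 50(c=8)]
  21. access 27: MISS, evict 31(c=1). Cache: [27(c=1) 51(c=4) 50(c=8)]
  22. access 51: HIT, count now 5. Cache: [27(c=1) 51(c=5) 50(c=8)]
  23. access 31: MISS, evict 27(c=1). Cache: [31(c=1) 51(c=5) 50(c=8)]
  24. access 69: MISS, evict 31(c=1). Cache: [69(c=1) 51(c=5) 50(c=8)]
  25. access 95: MISS, evict 69(c=1). Cache: [95(c=1) 51(c=5) 50(c=8)]
  26. access 31: MISS, evict 95(c=1). Cache: [31(c=1) 51(c=5) 50(c=8)]
  27. access 7: MISS, evict 31(c=1). Cache: [7(c=1) 51(c=5) 50(c=8)]
  28. access 69: MISS, evict 7(c=1). Cache: [69(c=1) 51(c=5) 50(c=8)]
  29. access 31: MISS, evict 69(c=1). Cache: [31(c=1) 51(c=5) 50(c=8)]
  30. access 31: HIT, count now 2. Cache: [31(c=2) 51(c=5) 50(c=8)]
  31. access 69: MISS, evict 31(c=2). Cache: [69(c=1) 51(c=5) 50(c=8)]
  32. access 69: HIT, count now 2. Cache: [69(c=2) 51(c=5) 50(c=8)]
  33. access 69: HIT, count now 3. Cache: [69(c=3) 51(c=5) 50(c=8)]
  34. access 69: HIT, count now 4. Cache: [69(c=4) 51(c=5) 50(c=8)]
  35. access 27: MISS, evict 69(c=4). Cache: [27(c=1) 51(c=5) 50(c=8)]
Total: 19 hits, 16 misses, 13 evictions

Hit rate = 19/35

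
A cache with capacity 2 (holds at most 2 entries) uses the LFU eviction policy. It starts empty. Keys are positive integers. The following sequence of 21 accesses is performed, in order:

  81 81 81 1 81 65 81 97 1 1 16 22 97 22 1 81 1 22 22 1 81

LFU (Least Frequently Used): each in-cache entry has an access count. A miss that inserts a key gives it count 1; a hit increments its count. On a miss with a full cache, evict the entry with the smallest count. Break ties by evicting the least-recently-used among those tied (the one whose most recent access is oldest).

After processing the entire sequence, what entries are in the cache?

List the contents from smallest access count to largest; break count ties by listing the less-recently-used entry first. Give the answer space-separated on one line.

LFU simulation (capacity=2):
  1. access 81: MISS. Cache: [81(c=1)]
  2. access 81: HIT, count now 2. Cache: [81(c=2)]
  3. access 81: HIT, count now 3. Cache: [81(c=3)]
  4. access 1: MISS. Cache: [1(c=1) 81(c=3)]
  5. access 81: HIT, count now 4. Cache: [1(c=1) 81(c=4)]
  6. access 65: MISS, evict 1(c=1). Cache: [65(c=1) 81(c=4)]
  7. access 81: HIT, count now 5. Cache: [65(c=1) 81(c=5)]
  8. access 97: MISS, evict 65(c=1). Cache: [97(c=1) 81(c=5)]
  9. access 1: MISS, evict 97(c=1). Cache: [1(c=1) 81(c=5)]
  10. access 1: HIT, count now 2. Cache: [1(c=2) 81(c=5)]
  11. access 16: MISS, evict 1(c=2). Cache: [16(c=1) 81(c=5)]
  12. access 22: MISS, evict 16(c=1). Cache: [22(c=1) 81(c=5)]
  13. access 97: MISS, evict 22(c=1). Cache: [97(c=1) 81(c=5)]
  14. access 22: MISS, evict 97(c=1). Cache: [22(c=1) 81(c=5)]
  15. access 1: MISS, evict 22(c=1). Cache: [1(c=1) 81(c=5)]
  16. access 81: HIT, count now 6. Cache: [1(c=1) 81(c=6)]
  17. access 1: HIT, count now 2. Cache: [1(c=2) 81(c=6)]
  18. access 22: MISS, evict 1(c=2). Cache: [22(c=1) 81(c=6)]
  19. access 22: HIT, count now 2. Cache: [22(c=2) 81(c=6)]
  20. access 1: MISS, evict 22(c=2). Cache: [1(c=1) 81(c=6)]
  21. access 81: HIT, count now 7. Cache: [1(c=1) 81(c=7)]
Total: 9 hits, 12 misses, 10 evictions

Answer: 1 81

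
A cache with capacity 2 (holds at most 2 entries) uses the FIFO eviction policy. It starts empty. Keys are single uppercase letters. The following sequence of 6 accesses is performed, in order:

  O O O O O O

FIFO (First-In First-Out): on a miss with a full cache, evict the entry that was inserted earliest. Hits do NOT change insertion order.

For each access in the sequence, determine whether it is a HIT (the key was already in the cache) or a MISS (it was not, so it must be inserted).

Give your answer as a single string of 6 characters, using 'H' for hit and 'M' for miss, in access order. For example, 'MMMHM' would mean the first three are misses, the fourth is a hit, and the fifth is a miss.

FIFO simulation (capacity=2):
  1. access O: MISS. Cache (old->new): [O]
  2. access O: HIT. Cache (old->new): [O]
  3. access O: HIT. Cache (old->new): [O]
  4. access O: HIT. Cache (old->new): [O]
  5. access O: HIT. Cache (old->new): [O]
  6. access O: HIT. Cache (old->new): [O]
Total: 5 hits, 1 misses, 0 evictions

Answer: MHHHHH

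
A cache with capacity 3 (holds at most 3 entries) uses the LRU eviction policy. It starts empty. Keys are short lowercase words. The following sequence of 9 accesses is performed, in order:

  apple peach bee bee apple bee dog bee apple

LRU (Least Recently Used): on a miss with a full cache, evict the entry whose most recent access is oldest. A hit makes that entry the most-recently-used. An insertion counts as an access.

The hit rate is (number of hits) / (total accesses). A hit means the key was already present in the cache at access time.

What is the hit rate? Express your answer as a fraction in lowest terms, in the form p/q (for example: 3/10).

Answer: 5/9

Derivation:
LRU simulation (capacity=3):
  1. access apple: MISS. Cache (LRU->MRU): [apple]
  2. access peach: MISS. Cache (LRU->MRU): [apple peach]
  3. access bee: MISS. Cache (LRU->MRU): [apple peach bee]
  4. access bee: HIT. Cache (LRU->MRU): [apple peach bee]
  5. access apple: HIT. Cache (LRU->MRU): [peach bee apple]
  6. access bee: HIT. Cache (LRU->MRU): [peach apple bee]
  7. access dog: MISS, evict peach. Cache (LRU->MRU): [apple bee dog]
  8. access bee: HIT. Cache (LRU->MRU): [apple dog bee]
  9. access apple: HIT. Cache (LRU->MRU): [dog bee apple]
Total: 5 hits, 4 misses, 1 evictions

Hit rate = 5/9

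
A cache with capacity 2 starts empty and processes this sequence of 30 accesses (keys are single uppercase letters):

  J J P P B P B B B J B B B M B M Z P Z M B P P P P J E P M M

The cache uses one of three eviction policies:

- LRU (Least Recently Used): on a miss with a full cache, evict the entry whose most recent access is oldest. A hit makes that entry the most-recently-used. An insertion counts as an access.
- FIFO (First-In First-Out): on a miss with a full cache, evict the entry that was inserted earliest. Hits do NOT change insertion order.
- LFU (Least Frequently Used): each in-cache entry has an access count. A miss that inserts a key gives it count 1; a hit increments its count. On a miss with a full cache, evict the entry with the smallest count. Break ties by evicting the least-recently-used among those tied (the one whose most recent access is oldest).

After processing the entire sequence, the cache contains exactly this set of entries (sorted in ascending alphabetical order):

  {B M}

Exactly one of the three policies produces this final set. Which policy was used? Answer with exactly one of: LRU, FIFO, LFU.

Simulating under each policy and comparing final sets:
  LRU: final set = {M P} -> differs
  FIFO: final set = {M P} -> differs
  LFU: final set = {B M} -> MATCHES target
Only LFU produces the target set.

Answer: LFU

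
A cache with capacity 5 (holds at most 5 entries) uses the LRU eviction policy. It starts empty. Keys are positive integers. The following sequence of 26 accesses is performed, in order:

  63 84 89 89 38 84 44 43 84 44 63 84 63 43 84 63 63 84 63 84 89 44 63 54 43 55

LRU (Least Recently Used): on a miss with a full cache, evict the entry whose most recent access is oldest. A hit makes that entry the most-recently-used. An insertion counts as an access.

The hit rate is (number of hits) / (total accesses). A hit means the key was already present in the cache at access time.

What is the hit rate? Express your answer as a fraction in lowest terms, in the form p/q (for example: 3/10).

Answer: 15/26

Derivation:
LRU simulation (capacity=5):
  1. access 63: MISS. Cache (LRU->MRU): [63]
  2. access 84: MISS. Cache (LRU->MRU): [63 84]
  3. access 89: MISS. Cache (LRU->MRU): [63 84 89]
  4. access 89: HIT. Cache (LRU->MRU): [63 84 89]
  5. access 38: MISS. Cache (LRU->MRU): [63 84 89 38]
  6. access 84: HIT. Cache (LRU->MRU): [63 89 38 84]
  7. access 44: MISS. Cache (LRU->MRU): [63 89 38 84 44]
  8. access 43: MISS, evict 63. Cache (LRU->MRU): [89 38 84 44 43]
  9. access 84: HIT. Cache (LRU->MRU): [89 38 44 43 84]
  10. access 44: HIT. Cache (LRU->MRU): [89 38 43 84 44]
  11. access 63: MISS, evict 89. Cache (LRU->MRU): [38 43 84 44 63]
  12. access 84: HIT. Cache (LRU->MRU): [38 43 44 63 84]
  13. access 63: HIT. Cache (LRU->MRU): [38 43 44 84 63]
  14. access 43: HIT. Cache (LRU->MRU): [38 44 84 63 43]
  15. access 84: HIT. Cache (LRU->MRU): [38 44 63 43 84]
  16. access 63: HIT. Cache (LRU->MRU): [38 44 43 84 63]
  17. access 63: HIT. Cache (LRU->MRU): [38 44 43 84 63]
  18. access 84: HIT. Cache (LRU->MRU): [38 44 43 63 84]
  19. access 63: HIT. Cache (LRU->MRU): [38 44 43 84 63]
  20. access 84: HIT. Cache (LRU->MRU): [38 44 43 63 84]
  21. access 89: MISS, evict 38. Cache (LRU->MRU): [44 43 63 84 89]
  22. access 44: HIT. Cache (LRU->MRU): [43 63 84 89 44]
  23. access 63: HIT. Cache (LRU->MRU): [43 84 89 44 63]
  24. access 54: MISS, evict 43. Cache (LRU->MRU): [84 89 44 63 54]
  25. access 43: MISS, evict 84. Cache (LRU->MRU): [89 44 63 54 43]
  26. access 55: MISS, evict 89. Cache (LRU->MRU): [44 63 54 43 55]
Total: 15 hits, 11 misses, 6 evictions

Hit rate = 15/26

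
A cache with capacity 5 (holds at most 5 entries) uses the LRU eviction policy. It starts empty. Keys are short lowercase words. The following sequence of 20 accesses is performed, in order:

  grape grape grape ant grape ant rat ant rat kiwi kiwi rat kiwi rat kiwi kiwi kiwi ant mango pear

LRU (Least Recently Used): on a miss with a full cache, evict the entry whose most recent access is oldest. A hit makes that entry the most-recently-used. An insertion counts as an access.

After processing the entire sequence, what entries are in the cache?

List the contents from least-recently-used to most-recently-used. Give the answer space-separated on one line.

Answer: rat kiwi ant mango pear

Derivation:
LRU simulation (capacity=5):
  1. access grape: MISS. Cache (LRU->MRU): [grape]
  2. access grape: HIT. Cache (LRU->MRU): [grape]
  3. access grape: HIT. Cache (LRU->MRU): [grape]
  4. access ant: MISS. Cache (LRU->MRU): [grape ant]
  5. access grape: HIT. Cache (LRU->MRU): [ant grape]
  6. access ant: HIT. Cache (LRU->MRU): [grape ant]
  7. access rat: MISS. Cache (LRU->MRU): [grape ant rat]
  8. access ant: HIT. Cache (LRU->MRU): [grape rat ant]
  9. access rat: HIT. Cache (LRU->MRU): [grape ant rat]
  10. access kiwi: MISS. Cache (LRU->MRU): [grape ant rat kiwi]
  11. access kiwi: HIT. Cache (LRU->MRU): [grape ant rat kiwi]
  12. access rat: HIT. Cache (LRU->MRU): [grape ant kiwi rat]
  13. access kiwi: HIT. Cache (LRU->MRU): [grape ant rat kiwi]
  14. access rat: HIT. Cache (LRU->MRU): [grape ant kiwi rat]
  15. access kiwi: HIT. Cache (LRU->MRU): [grape ant rat kiwi]
  16. access kiwi: HIT. Cache (LRU->MRU): [grape ant rat kiwi]
  17. access kiwi: HIT. Cache (LRU->MRU): [grape ant rat kiwi]
  18. access ant: HIT. Cache (LRU->MRU): [grape rat kiwi ant]
  19. access mango: MISS. Cache (LRU->MRU): [grape rat kiwi ant mango]
  20. access pear: MISS, evict grape. Cache (LRU->MRU): [rat kiwi ant mango pear]
Total: 14 hits, 6 misses, 1 evictions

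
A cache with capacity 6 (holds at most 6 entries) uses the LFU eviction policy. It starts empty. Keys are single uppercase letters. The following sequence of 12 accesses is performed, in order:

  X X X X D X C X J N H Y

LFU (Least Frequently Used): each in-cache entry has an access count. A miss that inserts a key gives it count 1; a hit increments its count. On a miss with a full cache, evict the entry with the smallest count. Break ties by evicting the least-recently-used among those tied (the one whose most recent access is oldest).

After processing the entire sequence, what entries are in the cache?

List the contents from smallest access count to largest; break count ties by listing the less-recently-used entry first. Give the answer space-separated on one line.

LFU simulation (capacity=6):
  1. access X: MISS. Cache: [X(c=1)]
  2. access X: HIT, count now 2. Cache: [X(c=2)]
  3. access X: HIT, count now 3. Cache: [X(c=3)]
  4. access X: HIT, count now 4. Cache: [X(c=4)]
  5. access D: MISS. Cache: [D(c=1) X(c=4)]
  6. access X: HIT, count now 5. Cache: [D(c=1) X(c=5)]
  7. access C: MISS. Cache: [D(c=1) C(c=1) X(c=5)]
  8. access X: HIT, count now 6. Cache: [D(c=1) C(c=1) X(c=6)]
  9. access J: MISS. Cache: [D(c=1) C(c=1) J(c=1) X(c=6)]
  10. access N: MISS. Cache: [D(c=1) C(c=1) J(c=1) N(c=1) X(c=6)]
  11. access H: MISS. Cache: [D(c=1) C(c=1) J(c=1) N(c=1) H(c=1) X(c=6)]
  12. access Y: MISS, evict D(c=1). Cache: [C(c=1) J(c=1) N(c=1) H(c=1) Y(c=1) X(c=6)]
Total: 5 hits, 7 misses, 1 evictions

Answer: C J N H Y X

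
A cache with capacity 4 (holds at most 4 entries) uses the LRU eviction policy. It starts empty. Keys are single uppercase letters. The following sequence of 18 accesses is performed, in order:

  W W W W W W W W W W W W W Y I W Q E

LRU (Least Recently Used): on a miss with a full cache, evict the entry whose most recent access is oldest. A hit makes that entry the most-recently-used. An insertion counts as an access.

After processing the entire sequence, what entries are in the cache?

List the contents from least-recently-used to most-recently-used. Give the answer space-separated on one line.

Answer: I W Q E

Derivation:
LRU simulation (capacity=4):
  1. access W: MISS. Cache (LRU->MRU): [W]
  2. access W: HIT. Cache (LRU->MRU): [W]
  3. access W: HIT. Cache (LRU->MRU): [W]
  4. access W: HIT. Cache (LRU->MRU): [W]
  5. access W: HIT. Cache (LRU->MRU): [W]
  6. access W: HIT. Cache (LRU->MRU): [W]
  7. access W: HIT. Cache (LRU->MRU): [W]
  8. access W: HIT. Cache (LRU->MRU): [W]
  9. access W: HIT. Cache (LRU->MRU): [W]
  10. access W: HIT. Cache (LRU->MRU): [W]
  11. access W: HIT. Cache (LRU->MRU): [W]
  12. access W: HIT. Cache (LRU->MRU): [W]
  13. access W: HIT. Cache (LRU->MRU): [W]
  14. access Y: MISS. Cache (LRU->MRU): [W Y]
  15. access I: MISS. Cache (LRU->MRU): [W Y I]
  16. access W: HIT. Cache (LRU->MRU): [Y I W]
  17. access Q: MISS. Cache (LRU->MRU): [Y I W Q]
  18. access E: MISS, evict Y. Cache (LRU->MRU): [I W Q E]
Total: 13 hits, 5 misses, 1 evictions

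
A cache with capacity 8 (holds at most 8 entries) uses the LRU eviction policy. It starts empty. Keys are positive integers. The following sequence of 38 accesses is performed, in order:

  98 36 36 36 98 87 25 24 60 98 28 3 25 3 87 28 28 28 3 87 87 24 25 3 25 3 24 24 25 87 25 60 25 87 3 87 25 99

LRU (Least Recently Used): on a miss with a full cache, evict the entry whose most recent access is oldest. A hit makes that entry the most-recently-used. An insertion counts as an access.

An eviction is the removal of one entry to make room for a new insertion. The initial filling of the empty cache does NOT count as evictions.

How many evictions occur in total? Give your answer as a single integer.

Answer: 1

Derivation:
LRU simulation (capacity=8):
  1. access 98: MISS. Cache (LRU->MRU): [98]
  2. access 36: MISS. Cache (LRU->MRU): [98 36]
  3. access 36: HIT. Cache (LRU->MRU): [98 36]
  4. access 36: HIT. Cache (LRU->MRU): [98 36]
  5. access 98: HIT. Cache (LRU->MRU): [36 98]
  6. access 87: MISS. Cache (LRU->MRU): [36 98 87]
  7. access 25: MISS. Cache (LRU->MRU): [36 98 87 25]
  8. access 24: MISS. Cache (LRU->MRU): [36 98 87 25 24]
  9. access 60: MISS. Cache (LRU->MRU): [36 98 87 25 24 60]
  10. access 98: HIT. Cache (LRU->MRU): [36 87 25 24 60 98]
  11. access 28: MISS. Cache (LRU->MRU): [36 87 25 24 60 98 28]
  12. access 3: MISS. Cache (LRU->MRU): [36 87 25 24 60 98 28 3]
  13. access 25: HIT. Cache (LRU->MRU): [36 87 24 60 98 28 3 25]
  14. access 3: HIT. Cache (LRU->MRU): [36 87 24 60 98 28 25 3]
  15. access 87: HIT. Cache (LRU->MRU): [36 24 60 98 28 25 3 87]
  16. access 28: HIT. Cache (LRU->MRU): [36 24 60 98 25 3 87 28]
  17. access 28: HIT. Cache (LRU->MRU): [36 24 60 98 25 3 87 28]
  18. access 28: HIT. Cache (LRU->MRU): [36 24 60 98 25 3 87 28]
  19. access 3: HIT. Cache (LRU->MRU): [36 24 60 98 25 87 28 3]
  20. access 87: HIT. Cache (LRU->MRU): [36 24 60 98 25 28 3 87]
  21. access 87: HIT. Cache (LRU->MRU): [36 24 60 98 25 28 3 87]
  22. access 24: HIT. Cache (LRU->MRU): [36 60 98 25 28 3 87 24]
  23. access 25: HIT. Cache (LRU->MRU): [36 60 98 28 3 87 24 25]
  24. access 3: HIT. Cache (LRU->MRU): [36 60 98 28 87 24 25 3]
  25. access 25: HIT. Cache (LRU->MRU): [36 60 98 28 87 24 3 25]
  26. access 3: HIT. Cache (LRU->MRU): [36 60 98 28 87 24 25 3]
  27. access 24: HIT. Cache (LRU->MRU): [36 60 98 28 87 25 3 24]
  28. access 24: HIT. Cache (LRU->MRU): [36 60 98 28 87 25 3 24]
  29. access 25: HIT. Cache (LRU->MRU): [36 60 98 28 87 3 24 25]
  30. access 87: HIT. Cache (LRU->MRU): [36 60 98 28 3 24 25 87]
  31. access 25: HIT. Cache (LRU->MRU): [36 60 98 28 3 24 87 25]
  32. access 60: HIT. Cache (LRU->MRU): [36 98 28 3 24 87 25 60]
  33. access 25: HIT. Cache (LRU->MRU): [36 98 28 3 24 87 60 25]
  34. access 87: HIT. Cache (LRU->MRU): [36 98 28 3 24 60 25 87]
  35. access 3: HIT. Cache (LRU->MRU): [36 98 28 24 60 25 87 3]
  36. access 87: HIT. Cache (LRU->MRU): [36 98 28 24 60 25 3 87]
  37. access 25: HIT. Cache (LRU->MRU): [36 98 28 24 60 3 87 25]
  38. access 99: MISS, evict 36. Cache (LRU->MRU): [98 28 24 60 3 87 25 99]
Total: 29 hits, 9 misses, 1 evictions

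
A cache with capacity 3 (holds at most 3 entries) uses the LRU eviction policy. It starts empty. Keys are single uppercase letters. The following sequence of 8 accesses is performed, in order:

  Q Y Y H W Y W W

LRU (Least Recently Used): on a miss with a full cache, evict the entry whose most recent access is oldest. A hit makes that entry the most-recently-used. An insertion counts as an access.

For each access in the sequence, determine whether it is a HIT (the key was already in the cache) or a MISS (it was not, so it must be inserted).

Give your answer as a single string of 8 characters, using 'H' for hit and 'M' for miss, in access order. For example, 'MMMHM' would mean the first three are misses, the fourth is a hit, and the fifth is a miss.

LRU simulation (capacity=3):
  1. access Q: MISS. Cache (LRU->MRU): [Q]
  2. access Y: MISS. Cache (LRU->MRU): [Q Y]
  3. access Y: HIT. Cache (LRU->MRU): [Q Y]
  4. access H: MISS. Cache (LRU->MRU): [Q Y H]
  5. access W: MISS, evict Q. Cache (LRU->MRU): [Y H W]
  6. access Y: HIT. Cache (LRU->MRU): [H W Y]
  7. access W: HIT. Cache (LRU->MRU): [H Y W]
  8. access W: HIT. Cache (LRU->MRU): [H Y W]
Total: 4 hits, 4 misses, 1 evictions

Answer: MMHMMHHH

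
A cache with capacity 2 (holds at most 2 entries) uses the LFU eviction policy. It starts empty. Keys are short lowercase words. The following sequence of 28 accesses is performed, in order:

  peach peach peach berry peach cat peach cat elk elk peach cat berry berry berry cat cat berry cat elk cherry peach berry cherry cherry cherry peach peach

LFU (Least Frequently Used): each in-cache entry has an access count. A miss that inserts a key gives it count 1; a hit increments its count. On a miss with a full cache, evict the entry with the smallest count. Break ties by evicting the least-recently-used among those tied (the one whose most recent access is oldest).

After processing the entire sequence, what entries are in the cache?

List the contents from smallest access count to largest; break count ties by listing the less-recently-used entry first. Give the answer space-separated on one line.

LFU simulation (capacity=2):
  1. access peach: MISS. Cache: [peach(c=1)]
  2. access peach: HIT, count now 2. Cache: [peach(c=2)]
  3. access peach: HIT, count now 3. Cache: [peach(c=3)]
  4. access berry: MISS. Cache: [berry(c=1) peach(c=3)]
  5. access peach: HIT, count now 4. Cache: [berry(c=1) peach(c=4)]
  6. access cat: MISS, evict berry(c=1). Cache: [cat(c=1) peach(c=4)]
  7. access peach: HIT, count now 5. Cache: [cat(c=1) peach(c=5)]
  8. access cat: HIT, count now 2. Cache: [cat(c=2) peach(c=5)]
  9. access elk: MISS, evict cat(c=2). Cache: [elk(c=1) peach(c=5)]
  10. access elk: HIT, count now 2. Cache: [elk(c=2) peach(c=5)]
  11. access peach: HIT, count now 6. Cache: [elk(c=2) peach(c=6)]
  12. access cat: MISS, evict elk(c=2). Cache: [cat(c=1) peach(c=6)]
  13. access berry: MISS, evict cat(c=1). Cache: [berry(c=1) peach(c=6)]
  14. access berry: HIT, count now 2. Cache: [berry(c=2) peach(c=6)]
  15. access berry: HIT, count now 3. Cache: [berry(c=3) peach(c=6)]
  16. access cat: MISS, evict berry(c=3). Cache: [cat(c=1) peach(c=6)]
  17. access cat: HIT, count now 2. Cache: [cat(c=2) peach(c=6)]
  18. access berry: MISS, evict cat(c=2). Cache: [berry(c=1) peach(c=6)]
  19. access cat: MISS, evict berry(c=1). Cache: [cat(c=1) peach(c=6)]
  20. access elk: MISS, evict cat(c=1). Cache: [elk(c=1) peach(c=6)]
  21. access cherry: MISS, evict elk(c=1). Cache: [cherry(c=1) peach(c=6)]
  22. access peach: HIT, count now 7. Cache: [cherry(c=1) peach(c=7)]
  23. access berry: MISS, evict cherry(c=1). Cache: [berry(c=1) peach(c=7)]
  24. access cherry: MISS, evict berry(c=1). Cache: [cherry(c=1) peach(c=7)]
  25. access cherry: HIT, count now 2. Cache: [cherry(c=2) peach(c=7)]
  26. access cherry: HIT, count now 3. Cache: [cherry(c=3) peach(c=7)]
  27. access peach: HIT, count now 8. Cache: [cherry(c=3) peach(c=8)]
  28. access peach: HIT, count now 9. Cache: [cherry(c=3) peach(c=9)]
Total: 15 hits, 13 misses, 11 evictions

Answer: cherry peach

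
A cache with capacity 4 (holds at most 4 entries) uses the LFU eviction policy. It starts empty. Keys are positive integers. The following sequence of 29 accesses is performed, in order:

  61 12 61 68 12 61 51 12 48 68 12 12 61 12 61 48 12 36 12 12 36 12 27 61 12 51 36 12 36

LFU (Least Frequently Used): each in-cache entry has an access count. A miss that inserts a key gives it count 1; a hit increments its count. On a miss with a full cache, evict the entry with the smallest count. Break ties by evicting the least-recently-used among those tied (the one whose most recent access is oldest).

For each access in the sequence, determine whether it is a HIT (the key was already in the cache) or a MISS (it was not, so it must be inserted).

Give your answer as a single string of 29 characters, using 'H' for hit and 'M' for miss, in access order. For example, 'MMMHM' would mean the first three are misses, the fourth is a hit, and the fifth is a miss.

Answer: MMHMHHMHMMHHHHHHHMHHHHMHHMHHH

Derivation:
LFU simulation (capacity=4):
  1. access 61: MISS. Cache: [61(c=1)]
  2. access 12: MISS. Cache: [61(c=1) 12(c=1)]
  3. access 61: HIT, count now 2. Cache: [12(c=1) 61(c=2)]
  4. access 68: MISS. Cache: [12(c=1) 68(c=1) 61(c=2)]
  5. access 12: HIT, count now 2. Cache: [68(c=1) 61(c=2) 12(c=2)]
  6. access 61: HIT, count now 3. Cache: [68(c=1) 12(c=2) 61(c=3)]
  7. access 51: MISS. Cache: [68(c=1) 51(c=1) 12(c=2) 61(c=3)]
  8. access 12: HIT, count now 3. Cache: [68(c=1) 51(c=1) 61(c=3) 12(c=3)]
  9. access 48: MISS, evict 68(c=1). Cache: [51(c=1) 48(c=1) 61(c=3) 12(c=3)]
  10. access 68: MISS, evict 51(c=1). Cache: [48(c=1) 68(c=1) 61(c=3) 12(c=3)]
  11. access 12: HIT, count now 4. Cache: [48(c=1) 68(c=1) 61(c=3) 12(c=4)]
  12. access 12: HIT, count now 5. Cache: [48(c=1) 68(c=1) 61(c=3) 12(c=5)]
  13. access 61: HIT, count now 4. Cache: [48(c=1) 68(c=1) 61(c=4) 12(c=5)]
  14. access 12: HIT, count now 6. Cache: [48(c=1) 68(c=1) 61(c=4) 12(c=6)]
  15. access 61: HIT, count now 5. Cache: [48(c=1) 68(c=1) 61(c=5) 12(c=6)]
  16. access 48: HIT, count now 2. Cache: [68(c=1) 48(c=2) 61(c=5) 12(c=6)]
  17. access 12: HIT, count now 7. Cache: [68(c=1) 48(c=2) 61(c=5) 12(c=7)]
  18. access 36: MISS, evict 68(c=1). Cache: [36(c=1) 48(c=2) 61(c=5) 12(c=7)]
  19. access 12: HIT, count now 8. Cache: [36(c=1) 48(c=2) 61(c=5) 12(c=8)]
  20. access 12: HIT, count now 9. Cache: [36(c=1) 48(c=2) 61(c=5) 12(c=9)]
  21. access 36: HIT, count now 2. Cache: [48(c=2) 36(c=2) 61(c=5) 12(c=9)]
  22. access 12: HIT, count now 10. Cache: [48(c=2) 36(c=2) 61(c=5) 12(c=10)]
  23. access 27: MISS, evict 48(c=2). Cache: [27(c=1) 36(c=2) 61(c=5) 12(c=10)]
  24. access 61: HIT, count now 6. Cache: [27(c=1) 36(c=2) 61(c=6) 12(c=10)]
  25. access 12: HIT, count now 11. Cache: [27(c=1) 36(c=2) 61(c=6) 12(c=11)]
  26. access 51: MISS, evict 27(c=1). Cache: [51(c=1) 36(c=2) 61(c=6) 12(c=11)]
  27. access 36: HIT, count now 3. Cache: [51(c=1) 36(c=3) 61(c=6) 12(c=11)]
  28. access 12: HIT, count now 12. Cache: [51(c=1) 36(c=3) 61(c=6) 12(c=12)]
  29. access 36: HIT, count now 4. Cache: [51(c=1) 36(c=4) 61(c=6) 12(c=12)]
Total: 20 hits, 9 misses, 5 evictions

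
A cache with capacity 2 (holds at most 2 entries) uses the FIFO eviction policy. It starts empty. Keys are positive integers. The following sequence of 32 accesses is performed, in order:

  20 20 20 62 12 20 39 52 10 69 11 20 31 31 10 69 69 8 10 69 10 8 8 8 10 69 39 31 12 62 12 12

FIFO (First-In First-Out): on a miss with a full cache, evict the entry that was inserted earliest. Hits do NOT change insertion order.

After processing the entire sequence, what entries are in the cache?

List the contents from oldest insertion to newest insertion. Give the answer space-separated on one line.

FIFO simulation (capacity=2):
  1. access 20: MISS. Cache (old->new): [20]
  2. access 20: HIT. Cache (old->new): [20]
  3. access 20: HIT. Cache (old->new): [20]
  4. access 62: MISS. Cache (old->new): [20 62]
  5. access 12: MISS, evict 20. Cache (old->new): [62 12]
  6. access 20: MISS, evict 62. Cache (old->new): [12 20]
  7. access 39: MISS, evict 12. Cache (old->new): [20 39]
  8. access 52: MISS, evict 20. Cache (old->new): [39 52]
  9. access 10: MISS, evict 39. Cache (old->new): [52 10]
  10. access 69: MISS, evict 52. Cache (old->new): [10 69]
  11. access 11: MISS, evict 10. Cache (old->new): [69 11]
  12. access 20: MISS, evict 69. Cache (old->new): [11 20]
  13. access 31: MISS, evict 11. Cache (old->new): [20 31]
  14. access 31: HIT. Cache (old->new): [20 31]
  15. access 10: MISS, evict 20. Cache (old->new): [31 10]
  16. access 69: MISS, evict 31. Cache (old->new): [10 69]
  17. access 69: HIT. Cache (old->new): [10 69]
  18. access 8: MISS, evict 10. Cache (old->new): [69 8]
  19. access 10: MISS, evict 69. Cache (old->new): [8 10]
  20. access 69: MISS, evict 8. Cache (old->new): [10 69]
  21. access 10: HIT. Cache (old->new): [10 69]
  22. access 8: MISS, evict 10. Cache (old->new): [69 8]
  23. access 8: HIT. Cache (old->new): [69 8]
  24. access 8: HIT. Cache (old->new): [69 8]
  25. access 10: MISS, evict 69. Cache (old->new): [8 10]
  26. access 69: MISS, evict 8. Cache (old->new): [10 69]
  27. access 39: MISS, evict 10. Cache (old->new): [69 39]
  28. access 31: MISS, evict 69. Cache (old->new): [39 31]
  29. access 12: MISS, evict 39. Cache (old->new): [31 12]
  30. access 62: MISS, evict 31. Cache (old->new): [12 62]
  31. access 12: HIT. Cache (old->new): [12 62]
  32. access 12: HIT. Cache (old->new): [12 62]
Total: 9 hits, 23 misses, 21 evictions

Answer: 12 62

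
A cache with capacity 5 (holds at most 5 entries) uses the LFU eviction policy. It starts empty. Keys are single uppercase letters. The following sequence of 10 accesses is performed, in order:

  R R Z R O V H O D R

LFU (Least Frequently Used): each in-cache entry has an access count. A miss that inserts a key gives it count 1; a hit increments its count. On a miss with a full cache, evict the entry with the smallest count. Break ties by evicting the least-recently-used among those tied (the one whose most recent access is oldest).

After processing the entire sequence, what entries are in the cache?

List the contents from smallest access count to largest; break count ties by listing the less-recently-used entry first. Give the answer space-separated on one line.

Answer: V H D O R

Derivation:
LFU simulation (capacity=5):
  1. access R: MISS. Cache: [R(c=1)]
  2. access R: HIT, count now 2. Cache: [R(c=2)]
  3. access Z: MISS. Cache: [Z(c=1) R(c=2)]
  4. access R: HIT, count now 3. Cache: [Z(c=1) R(c=3)]
  5. access O: MISS. Cache: [Z(c=1) O(c=1) R(c=3)]
  6. access V: MISS. Cache: [Z(c=1) O(c=1) V(c=1) R(c=3)]
  7. access H: MISS. Cache: [Z(c=1) O(c=1) V(c=1) H(c=1) R(c=3)]
  8. access O: HIT, count now 2. Cache: [Z(c=1) V(c=1) H(c=1) O(c=2) R(c=3)]
  9. access D: MISS, evict Z(c=1). Cache: [V(c=1) H(c=1) D(c=1) O(c=2) R(c=3)]
  10. access R: HIT, count now 4. Cache: [V(c=1) H(c=1) D(c=1) O(c=2) R(c=4)]
Total: 4 hits, 6 misses, 1 evictions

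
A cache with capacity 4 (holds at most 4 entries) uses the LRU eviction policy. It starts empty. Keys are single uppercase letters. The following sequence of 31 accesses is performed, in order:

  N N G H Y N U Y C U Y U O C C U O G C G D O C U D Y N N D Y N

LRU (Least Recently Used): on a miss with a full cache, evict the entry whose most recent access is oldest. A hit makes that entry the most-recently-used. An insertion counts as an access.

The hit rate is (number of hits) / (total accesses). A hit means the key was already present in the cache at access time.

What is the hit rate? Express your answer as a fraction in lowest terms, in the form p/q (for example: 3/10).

LRU simulation (capacity=4):
  1. access N: MISS. Cache (LRU->MRU): [N]
  2. access N: HIT. Cache (LRU->MRU): [N]
  3. access G: MISS. Cache (LRU->MRU): [N G]
  4. access H: MISS. Cache (LRU->MRU): [N G H]
  5. access Y: MISS. Cache (LRU->MRU): [N G H Y]
  6. access N: HIT. Cache (LRU->MRU): [G H Y N]
  7. access U: MISS, evict G. Cache (LRU->MRU): [H Y N U]
  8. access Y: HIT. Cache (LRU->MRU): [H N U Y]
  9. access C: MISS, evict H. Cache (LRU->MRU): [N U Y C]
  10. access U: HIT. Cache (LRU->MRU): [N Y C U]
  11. access Y: HIT. Cache (LRU->MRU): [N C U Y]
  12. access U: HIT. Cache (LRU->MRU): [N C Y U]
  13. access O: MISS, evict N. Cache (LRU->MRU): [C Y U O]
  14. access C: HIT. Cache (LRU->MRU): [Y U O C]
  15. access C: HIT. Cache (LRU->MRU): [Y U O C]
  16. access U: HIT. Cache (LRU->MRU): [Y O C U]
  17. access O: HIT. Cache (LRU->MRU): [Y C U O]
  18. access G: MISS, evict Y. Cache (LRU->MRU): [C U O G]
  19. access C: HIT. Cache (LRU->MRU): [U O G C]
  20. access G: HIT. Cache (LRU->MRU): [U O C G]
  21. access D: MISS, evict U. Cache (LRU->MRU): [O C G D]
  22. access O: HIT. Cache (LRU->MRU): [C G D O]
  23. access C: HIT. Cache (LRU->MRU): [G D O C]
  24. access U: MISS, evict G. Cache (LRU->MRU): [D O C U]
  25. access D: HIT. Cache (LRU->MRU): [O C U D]
  26. access Y: MISS, evict O. Cache (LRU->MRU): [C U D Y]
  27. access N: MISS, evict C. Cache (LRU->MRU): [U D Y N]
  28. access N: HIT. Cache (LRU->MRU): [U D Y N]
  29. access D: HIT. Cache (LRU->MRU): [U Y N D]
  30. access Y: HIT. Cache (LRU->MRU): [U N D Y]
  31. access N: HIT. Cache (LRU->MRU): [U D Y N]
Total: 19 hits, 12 misses, 8 evictions

Hit rate = 19/31

Answer: 19/31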